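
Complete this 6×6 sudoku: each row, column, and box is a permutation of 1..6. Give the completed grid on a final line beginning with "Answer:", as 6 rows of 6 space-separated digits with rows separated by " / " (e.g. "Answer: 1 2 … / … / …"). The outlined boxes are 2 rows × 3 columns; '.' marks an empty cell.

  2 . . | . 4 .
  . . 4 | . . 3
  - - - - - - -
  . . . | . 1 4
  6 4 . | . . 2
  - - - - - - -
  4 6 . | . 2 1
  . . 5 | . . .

Step 1. [r5c3∈{3}] r5c3 is down to just 3, so r5c3=3.
Step 2. [r1c6∈{5,6}] r1c6 is the only open cell in col 6 admitting 5, so r1c6=5.
Step 3. [r3c4∈{3,5,6}] r3c4 is the only open cell in row 3 admitting 6. So r3c4=6.
Step 4. [r1c4∈{1}] r1c4's peers cover all but 1, so r1c4=1.
Step 5. [r3c1∈{3,5}] across col 1, 3 lands solely at r3c1. So r3c1=3.
Step 6. [r6c1∈{1}] only 1 remains possible at r6c1, so r6c1=1.
Step 7. [r3c2∈{2,5}] in row 3, 5 fits only at r3c2, so r3c2=5.
Step 8. [r4c5∈{3,5}] across col 5, 5 lands solely at r4c5. So r4c5=5.
Step 9. [r6c5∈{3,6}] r6c5 is the only open cell in col 5 admitting 3 ⇒ r6c5=3.
Step 10. [r1c3∈{6}] r1c3 is down to just 6, so r1c3=6.
Step 11. [r3c3∈{2}] r3c3's peers cover all but 2, so r3c3=2.
Step 12. [r4c4∈{3}] r4c4's peers cover all but 3. So r4c4=3.
Step 13. [r2c2∈{1}] r2c2's peers cover all but 1 ⇒ r2c2=1.
Step 14. [r2c1∈{5}] only 5 remains possible at r2c1 ⇒ r2c1=5.
Step 15. [r1c2∈{3}] only 3 remains possible at r1c2. So r1c2=3.
Step 16. [r2c4∈{2}] only 2 remains possible at r2c4. So r2c4=2.
Step 17. [r6c6∈{6}] r6c6's peers cover all but 6. So r6c6=6.
Step 18. [r6c2∈{2}] r6c2 is down to just 2. So r6c2=2.
Step 19. [r6c4∈{4}] r6c4's peers cover all but 4, so r6c4=4.
Step 20. [r5c4∈{5}] r5c4 has the single candidate 5. So r5c4=5.
Step 21. [r4c3∈{1}] nothing but 1 survives at r4c3, so r4c3=1.
Step 22. [r2c5∈{6}] r2c5 has the single candidate 6, so r2c5=6.

Answer: 2 3 6 1 4 5 / 5 1 4 2 6 3 / 3 5 2 6 1 4 / 6 4 1 3 5 2 / 4 6 3 5 2 1 / 1 2 5 4 3 6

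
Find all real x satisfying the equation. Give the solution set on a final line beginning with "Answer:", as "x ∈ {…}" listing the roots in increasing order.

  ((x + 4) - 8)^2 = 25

Step 1. [((x + 4) - 8)^2 = 25] 25 ≥ 0, LHS is (·)² — take ±√. So sqrt: (x + 4) - 8 = 5 or -5.
Step 2. [(x + 4) - 8 = 5 or -5] add 8: x sits inside (… - 8), so sub: x + 4 = 13 or 3.
Step 3. [x + 4 = 13 or 3] the outer +4 inverts by subtracting 4 ⇒ sub: x = 9 or -1.

Answer: x ∈ {-1, 9}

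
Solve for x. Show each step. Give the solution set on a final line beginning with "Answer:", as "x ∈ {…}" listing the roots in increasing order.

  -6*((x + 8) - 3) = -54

Step 1. [-6*((x + 8) - 3) = -54] -6·(inner) — divide through by -6. So div: (x + 8) - 3 = 9.
Step 2. [(x + 8) - 3 = 9] -3 is outermost — add 3 both sides, so sub: x + 8 = 12.
Step 3. [x + 8 = 12] 8 comes off first (subtract 8) ⇒ sub: x = 4.

Answer: x ∈ {4}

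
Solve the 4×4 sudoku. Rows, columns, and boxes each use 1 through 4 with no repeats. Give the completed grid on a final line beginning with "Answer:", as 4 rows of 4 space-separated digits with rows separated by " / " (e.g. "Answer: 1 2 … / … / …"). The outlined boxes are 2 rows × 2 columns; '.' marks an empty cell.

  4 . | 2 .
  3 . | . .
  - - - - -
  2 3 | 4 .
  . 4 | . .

Step 1. [r3c4∈{1}] nothing but 1 survives at r3c4. So r3c4=1.
Step 2. [r4c3∈{3}] r4c3 has the single candidate 3 ⇒ r4c3=3.
Step 3. [r2c3∈{1}] nothing but 1 survives at r2c3, so r2c3=1.
Step 4. [r2c4∈{4}] nothing but 4 survives at r2c4 ⇒ r2c4=4.
Step 5. [r2c2∈{2}] nothing but 2 survives at r2c2. So r2c2=2.
Step 6. [r4c4∈{2}] nothing but 2 survives at r4c4 ⇒ r4c4=2.
Step 7. [r1c4∈{3}] nothing but 3 survives at r1c4, so r1c4=3.
Step 8. [r4c1∈{1}] only 1 remains possible at r4c1, so r4c1=1.
Step 9. [r1c2∈{1}] r1c2 has the single candidate 1 ⇒ r1c2=1.

Answer: 4 1 2 3 / 3 2 1 4 / 2 3 4 1 / 1 4 3 2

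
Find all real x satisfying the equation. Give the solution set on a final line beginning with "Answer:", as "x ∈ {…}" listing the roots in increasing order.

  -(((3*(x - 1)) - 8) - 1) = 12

Step 1. [-(((3*(x - 1)) - 8) - 1) = 12] LHS negated; negate both sides, so neg: ((3*(x - 1)) - 8) - 1 = -12.
Step 2. [((3*(x - 1)) - 8) - 1 = -12] 1 comes off first (add 1), so sub: (3*(x - 1)) - 8 = -11.
Step 3. [(3*(x - 1)) - 8 = -11] 8 comes off first (add 8) ⇒ sub: 3*(x - 1) = -3.
Step 4. [3*(x - 1) = -3] leading coefficient 3: divide by 3. So div: x - 1 = -1.
Step 5. [x - 1 = -1] the outer -1 inverts by adding 1 ⇒ sub: x = 0.

Answer: x ∈ {0}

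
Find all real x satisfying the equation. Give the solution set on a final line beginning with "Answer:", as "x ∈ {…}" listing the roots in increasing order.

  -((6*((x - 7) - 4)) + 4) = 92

Step 1. [-((6*((x - 7) - 4)) + 4) = 92] LHS negated; negate both sides ⇒ neg: (6*((x - 7) - 4)) + 4 = -92.
Step 2. [(6*((x - 7) - 4)) + 4 = -92] +4 is outermost — subtract 4 both sides. So sub: 6*((x - 7) - 4) = -96.
Step 3. [6*((x - 7) - 4) = -96] LHS = 6·(…); ÷6 both sides. So div: (x - 7) - 4 = -16.
Step 4. [(x - 7) - 4 = -16] peel the -4: add 4 from each side ⇒ sub: x - 7 = -12.
Step 5. [x - 7 = -12] the outer -7 inverts by adding 7. So sub: x = -5.

Answer: x ∈ {-5}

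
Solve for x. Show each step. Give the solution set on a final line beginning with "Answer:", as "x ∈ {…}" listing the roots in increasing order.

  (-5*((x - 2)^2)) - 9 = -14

Step 1. [(-5*((x - 2)^2)) - 9 = -14] the outer -9 inverts by adding 9. So sub: -5*((x - 2)^2) = -5.
Step 2. [-5*((x - 2)^2) = -5] LHS = -5·(…); ÷-5 both sides, so div: (x - 2)^2 = 1.
Step 3. [(x - 2)^2 = 1] 1 ≥ 0, LHS is (·)² — take ±√. So sqrt: x - 2 = 1 or -1.
Step 4. [x - 2 = 1 or -1] peel the -2: add 2 from each side. So sub: x = 3 or 1.

Answer: x ∈ {1, 3}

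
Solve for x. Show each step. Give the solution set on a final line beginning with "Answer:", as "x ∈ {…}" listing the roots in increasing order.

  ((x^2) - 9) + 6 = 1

Step 1. [((x^2) - 9) + 6 = 1] +6 is outermost — subtract 6 both sides, so sub: (x^2) - 9 = -5.
Step 2. [(x^2) - 9 = -5] -9 is outermost — add 9 both sides ⇒ sub: x^2 = 4.
Step 3. [x^2 = 4] √ both sides: 4 ≥ 0 gives two branches ⇒ sqrt: x = 2 or -2.

Answer: x ∈ {-2, 2}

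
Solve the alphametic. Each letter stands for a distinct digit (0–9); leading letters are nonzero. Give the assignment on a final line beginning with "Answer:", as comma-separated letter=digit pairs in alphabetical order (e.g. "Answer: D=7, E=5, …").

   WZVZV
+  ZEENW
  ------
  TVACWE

Step 1. [col 1: V + W ≡ E (mod 10)] E=7 is one option consistent with column 1 (V + W ≡ E (mod 10), carry-in 0) — take it ⇒ E=7.
Step 2. [T] adding two 5-digit numbers gives at most 5+1 digits, and here it does — T is that final carry and must be 1 ⇒ T=1.
Step 3. [col 1: V + W ≡ E (mod 10)] column 1 (V + W ≡ E (mod 10), carry-in 0) doesn't pin W yet; pick W=5 and continue, so W=5.
Step 4. [col 1: V + W ≡ E (mod 10)] in column 1 we have V+W≡E with carry-in 0; given W=5, E=7 and digits 1,5,7 already taken and all letters distinct, that pins V to 2, so V=2.
Step 5. [col 2: Z + N ≡ W (mod 10)] no forcing yet in column 2 (carry-in 0); Z=6 is free and consistent — try it, so Z=6.
Step 6. [col 2: Z + N ≡ W (mod 10)] column 2 reads Z+N+carry(0)=W with Z=6, W=5; with digits 1,2,5,6,7 already taken and all letters distinct, the only value for N is 9 ⇒ N=9.
Step 7. [col 3: V + E ≡ C (mod 10)] column 3 reads V+E+carry(1)=C with V=2, E=7; with digits 1,2,5,6,7,9 already taken and all letters distinct, the only value for C is 0, so C=0.
Step 8. [col 4: Z + E ≡ A (mod 10)] column 4 reads Z+E+carry(1)=A with Z=6, E=7; with digits 0,1,2,5,6,7,9 already taken and all letters distinct, the only value for A is 4, so A=4.

Answer: A=4, C=0, E=7, N=9, T=1, V=2, W=5, Z=6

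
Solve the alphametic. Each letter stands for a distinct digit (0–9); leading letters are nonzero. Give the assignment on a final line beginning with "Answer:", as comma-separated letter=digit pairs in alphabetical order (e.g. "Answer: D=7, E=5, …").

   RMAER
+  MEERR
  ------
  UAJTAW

Step 1. [col 1: R + R ≡ W (mod 10)] no forcing yet in column 1 (carry-in 0); W=4 is free and consistent — try it, so W=4.
Step 2. [col 1: R + R ≡ W (mod 10)] no forcing yet in column 1 (carry-in 0); R=2 is free and consistent — try it ⇒ R=2.
Step 3. [U] adding two 5-digit numbers gives at most 5+1 digits, and here it does — U is that final carry and must be 1, so U=1.
Step 4. [col 2: E + R ≡ A (mod 10)] no forcing yet in column 2 (carry-in 0); A=0 is free and consistent — try it. So A=0.
Step 5. [col 2: E + R ≡ A (mod 10)] in column 2 we have E+R≡A with carry-in 0; given R=2, A=0 and digits 0,1,2,4 already taken and all letters distinct, that pins E to 8. So E=8.
Step 6. [col 3: A + E ≡ T (mod 10)] column 3: given A=0, E=8, carry-in 1, and digits 0,1,2,4,8 already taken and all letters distinct, A+E≡T (mod 10) forces T=9, so T=9.
Step 7. [col 4: M + E ≡ J (mod 10)] no forcing yet in column 4 (carry-in 0); J=5 is free and consistent — try it, so J=5.
Step 8. [col 4: M + E ≡ J (mod 10)] from column 4 (E=8, J=5, carry-in 0, digits 0,1,2,4,5,8,9 already taken and all letters distinct): M must equal 7. So M=7.

Answer: A=0, E=8, J=5, M=7, R=2, T=9, U=1, W=4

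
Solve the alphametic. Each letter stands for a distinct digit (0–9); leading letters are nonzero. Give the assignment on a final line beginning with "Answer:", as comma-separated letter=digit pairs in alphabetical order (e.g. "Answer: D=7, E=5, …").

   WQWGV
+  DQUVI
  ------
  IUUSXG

Step 1. [col 1: V + I ≡ G (mod 10)] column 1 (V + I ≡ G (mod 10), carry-in 0) doesn't pin G yet; pick G=9 and continue, so G=9.
Step 2. [col 1: V + I ≡ G (mod 10)] several values work for V in column 1 (V + I ≡ G (mod 10), carry-in 0); try V=8, so V=8.
Step 3. [col 1: V + I ≡ G (mod 10)] column 1: given V=8, G=9, carry-in 0, and digits 8,9 already taken and all letters distinct, V+I≡G (mod 10) forces I=1 ⇒ I=1.
Step 4. [col 2: G + V ≡ X (mod 10)] column 2 reads G+V+carry(0)=X with G=9, V=8; with digits 1,8,9 already taken and all letters distinct, the only value for X is 7, so X=7.
Step 5. [col 3: W + U ≡ S (mod 10)] S=4 is one option consistent with column 3 (W + U ≡ S (mod 10), carry-in 1) — take it. So S=4.
Step 6. [col 3: W + U ≡ S (mod 10)] W=3 is one option consistent with column 3 (W + U ≡ S (mod 10), carry-in 1) — take it. So W=3.
Step 7. [col 3: W + U ≡ S (mod 10)] column 3 reads W+U+carry(1)=S with W=3, S=4; with digits 1,3,4,7,8,9 already taken and all letters distinct, the only value for U is 0. So U=0.
Step 8. [col 4: Q + Q ≡ U (mod 10)] column 4 reads Q+Q+carry(0)=U with U=0; with digits 0,1,3,4,7,8,9 already taken and all letters distinct, the only value for Q is 5, so Q=5.
Step 9. [col 5: W + D ≡ U (mod 10)] column 5: given W=3, U=0, carry-in 1, and digits 0,1,3,4,5,7,8,9 already taken and all letters distinct, W+D≡U (mod 10) forces D=6. So D=6.

Answer: D=6, G=9, I=1, Q=5, S=4, U=0, V=8, W=3, X=7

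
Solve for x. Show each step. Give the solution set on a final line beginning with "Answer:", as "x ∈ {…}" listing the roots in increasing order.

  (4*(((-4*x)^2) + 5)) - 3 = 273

Step 1. [(4*(((-4*x)^2) + 5)) - 3 = 273] the outer -3 inverts by adding 3 ⇒ sub: 4*(((-4*x)^2) + 5) = 276.
Step 2. [4*(((-4*x)^2) + 5) = 276] LHS = 4·(…); ÷4 both sides. So div: ((-4*x)^2) + 5 = 69.
Step 3. [((-4*x)^2) + 5 = 69] 5 comes off first (subtract 5) ⇒ sub: (-4*x)^2 = 64.
Step 4. [(-4*x)^2 = 64] LHS squared, RHS 64 ≥ 0: apply √ (±). So sqrt: -4*x = 8 or -8.
Step 5. [-4*x = 8 or -8] -4·(inner) — divide through by -4. So div: x = -2 or 2.

Answer: x ∈ {-2, 2}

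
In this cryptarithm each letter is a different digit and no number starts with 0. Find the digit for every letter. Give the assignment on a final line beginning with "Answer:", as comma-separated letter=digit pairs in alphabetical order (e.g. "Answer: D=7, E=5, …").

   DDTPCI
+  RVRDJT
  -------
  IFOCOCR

Step 1. [col 1: I + T ≡ R (mod 10)] several values work for R in column 1 (I + T ≡ R (mod 10), carry-in 0); try R=8, so R=8.
Step 2. [col 1: I + T ≡ R (mod 10)] several values work for I in column 1 (I + T ≡ R (mod 10), carry-in 0); try I=1. So I=1.
Step 3. [col 1: I + T ≡ R (mod 10)] column 1 reads I+T+carry(0)=R with I=1, R=8; with digits 1,8 already taken and all letters distinct, the only value for T is 7, so T=7.
Step 4. [col 2: C + J ≡ C (mod 10)] column 2 reads C+J+carry(0)=C with nothing yet; with digits 1,7,8 already taken and all letters distinct, the only value for J is 0. So J=0.
Step 5. [col 2: C + J ≡ C (mod 10)] no forcing yet in column 2 (carry-in 0); C=5 is free and consistent — try it. So C=5.
Step 6. [col 3: P + D ≡ O (mod 10)] no forcing yet in column 3 (carry-in 0); D=6 is free and consistent — try it, so D=6.
Step 7. [col 3: P + D ≡ O (mod 10)] column 3 reads P+D+carry(0)=O with D=6; with digits 0,1,5,6,7,8 already taken and all letters distinct, the only value for P is 3, so P=3.
Step 8. [col 3: P + D ≡ O (mod 10)] in column 3 we have P+D≡O with carry-in 0; given P=3, D=6 and digits 0,1,3,5,6,7,8 already taken and all letters distinct, that pins O to 9, so O=9.
Step 9. [col 5: D + V ≡ O (mod 10)] in column 5 we have D+V≡O with carry-in 1; given D=6, O=9 and digits 0,1,3,5,6,7,8,9 already taken and all letters distinct, that pins V to 2, so V=2.
Step 10. [col 6: D + R ≡ F (mod 10)] column 6: given D=6, R=8, carry-in 0, and digits 0,1,2,3,5,6,7,8,9 already taken and all letters distinct, D+R≡F (mod 10) forces F=4. So F=4.

Answer: C=5, D=6, F=4, I=1, J=0, O=9, P=3, R=8, T=7, V=2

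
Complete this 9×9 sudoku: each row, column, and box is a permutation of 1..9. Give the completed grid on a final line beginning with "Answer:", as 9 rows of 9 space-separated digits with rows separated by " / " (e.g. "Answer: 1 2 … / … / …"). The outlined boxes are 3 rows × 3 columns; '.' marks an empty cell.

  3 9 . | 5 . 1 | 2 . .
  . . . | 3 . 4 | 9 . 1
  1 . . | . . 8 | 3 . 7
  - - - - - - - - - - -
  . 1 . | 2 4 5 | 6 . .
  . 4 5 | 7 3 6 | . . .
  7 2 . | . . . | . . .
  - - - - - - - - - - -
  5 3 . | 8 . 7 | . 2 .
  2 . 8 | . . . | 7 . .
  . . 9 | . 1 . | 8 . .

Step 1. [r8c2∈{6}] nothing but 6 survives at r8c2 ⇒ r8c2=6.
Step 2. [r8c8∈{1,3,4,5,9}] r8c8 is the only open cell in row 8 admitting 1, so r8c8=1.
Step 3. [r7c7∈{4}] r7c7 is down to just 4. So r7c7=4.
Step 4. [r2c1∈{6,8}] r2c1 is the only open cell in col 1 admitting 6, so r2c1=6.
Step 5. [r6c6∈{9}] nothing but 9 survives at r6c6 ⇒ r6c6=9.
Step 6. [r4c8∈{3,7,8,9}] in row 4, 7 fits only at r4c8, so r4c8=7.
Step 7. [r5c8∈{8,9}] across col 8, 9 lands solely at r5c8, so r5c8=9.
Step 8. [r2c2∈{5,7,8}] in col 2, 8 fits only at r2c2 ⇒ r2c2=8.
Step 9. [r6c7∈{1,5}] across col 7, 5 lands solely at r6c7 ⇒ r6c7=5.
Step 10. [r8c5∈{5,9}] in col 5, 5 fits only at r8c5, so r8c5=5.
Step 11. [r9c9∈{3,5,6}] across col 9, 5 lands solely at r9c9. So r9c9=5.
Step 12. [r6c5∈{8}] only 8 remains possible at r6c5 ⇒ r6c5=8.
Step 13. [r1c8∈{4,6,8}] r1c8 is the only open cell in col 8 admitting 8. So r1c8=8.
Step 14. [r8c4∈{4,9}] 4 has one home in row 8: r8c4. So r8c4=4.
Step 15. [r9c4∈{6}] r9c4's peers cover all but 6. So r9c4=6.
Step 16. [r3c8∈{4,5,6}] 6 has one home in col 8: r3c8, so r3c8=6.
Step 17. [r9c8∈{3}] r9c8 has the single candidate 3 ⇒ r9c8=3.
Step 18. [r7c5∈{9}] r7c5 has the single candidate 9. So r7c5=9.
Step 19. [r1c9∈{4}] nothing but 4 survives at r1c9 ⇒ r1c9=4.
Step 20. [r6c9∈{3}] r6c9's peers cover all but 3. So r6c9=3.
Step 21. [r4c9∈{8}] r4c9 is down to just 8, so r4c9=8.
Step 22. [r3c5∈{2}] only 2 remains possible at r3c5 ⇒ r3c5=2.
Step 23. [r1c3∈{7}] nothing but 7 survives at r1c3. So r1c3=7.
Step 24. [r1c5∈{6}] r1c5 is down to just 6, so r1c5=6.
Step 25. [r9c6∈{2}] r9c6 has the single candidate 2. So r9c6=2.
Step 26. [r5c9∈{2}] r5c9 has the single candidate 2. So r5c9=2.
Step 27. [r5c1∈{8}] r5c1's peers cover all but 8 ⇒ r5c1=8.
Step 28. [r7c9∈{6}] r7c9 has the single candidate 6. So r7c9=6.
Step 29. [r2c3∈{2}] r2c3 has the single candidate 2 ⇒ r2c3=2.
Step 30. [r7c3∈{1}] r7c3 is down to just 1, so r7c3=1.
Step 31. [r3c3∈{4}] only 4 remains possible at r3c3, so r3c3=4.
Step 32. [r8c6∈{3}] r8c6 has the single candidate 3, so r8c6=3.
Step 33. [r9c1∈{4}] r9c1's peers cover all but 4 ⇒ r9c1=4.
Step 34. [r8c9∈{9}] nothing but 9 survives at r8c9. So r8c9=9.
Step 35. [r9c2∈{7}] r9c2 is down to just 7, so r9c2=7.
Step 36. [r2c8∈{5}] r2c8 has the single candidate 5. So r2c8=5.
Step 37. [r3c4∈{9}] r3c4 has the single candidate 9. So r3c4=9.
Step 38. [r4c1∈{9}] r4c1 is down to just 9 ⇒ r4c1=9.
Step 39. [r6c8∈{4}] nothing but 4 survives at r6c8, so r6c8=4.
Step 40. [r6c3∈{6}] r6c3's peers cover all but 6. So r6c3=6.
Step 41. [r5c7∈{1}] r5c7's peers cover all but 1, so r5c7=1.
Step 42. [r4c3∈{3}] only 3 remains possible at r4c3. So r4c3=3.
Step 43. [r6c4∈{1}] r6c4 is down to just 1. So r6c4=1.
Step 44. [r2c5∈{7}] r2c5's peers cover all but 7, so r2c5=7.
Step 45. [r3c2∈{5}] only 5 remains possible at r3c2 ⇒ r3c2=5.

Answer: 3 9 7 5 6 1 2 8 4 / 6 8 2 3 7 4 9 5 1 / 1 5 4 9 2 8 3 6 7 / 9 1 3 2 4 5 6 7 8 / 8 4 5 7 3 6 1 9 2 / 7 2 6 1 8 9 5 4 3 / 5 3 1 8 9 7 4 2 6 / 2 6 8 4 5 3 7 1 9 / 4 7 9 6 1 2 8 3 5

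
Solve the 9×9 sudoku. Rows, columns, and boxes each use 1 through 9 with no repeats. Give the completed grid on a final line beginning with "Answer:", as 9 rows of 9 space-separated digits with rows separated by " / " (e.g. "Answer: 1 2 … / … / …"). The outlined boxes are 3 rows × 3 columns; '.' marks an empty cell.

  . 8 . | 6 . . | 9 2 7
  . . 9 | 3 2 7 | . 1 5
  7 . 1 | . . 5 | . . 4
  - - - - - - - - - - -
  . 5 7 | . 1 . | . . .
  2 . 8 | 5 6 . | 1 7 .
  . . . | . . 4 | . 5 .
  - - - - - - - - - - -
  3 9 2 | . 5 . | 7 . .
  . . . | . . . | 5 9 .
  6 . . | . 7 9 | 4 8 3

Step 1. [r8c9∈{1,2,6}] in box 9, 2 fits only at r8c9. So r8c9=2.
Step 2. [r8c3∈{4}] r8c3 is down to just 4. So r8c3=4.
Step 3. [r4c6∈{2,3,8}] 2 has one home in col 6: r4c6, so r4c6=2.
Step 4. [r8c1∈{1,8}] col 1 places 8 nowhere but r8c1, so r8c1=8.
Step 5. [r8c4∈{1}] nothing but 1 survives at r8c4, so r8c4=1.
Step 6. [r6c3∈{3,6}] col 3 places 6 nowhere but r6c3 ⇒ r6c3=6.
Step 7. [r2c7∈{6,8}] 8 has one home in row 2: r2c7, so r2c7=8.
Step 8. [r7c8∈{6}] r7c8 is down to just 6, so r7c8=6.
Step 9. [r2c1∈{4}] nothing but 4 survives at r2c1. So r2c1=4.
Step 10. [r3c8∈{3}] only 3 remains possible at r3c8, so r3c8=3.
Step 11. [r4c1∈{9}] r4c1 is down to just 9. So r4c1=9.
Step 12. [r4c4∈{8}] nothing but 8 survives at r4c4. So r4c4=8.
Step 13. [r5c6∈{3}] nothing but 3 survives at r5c6. So r5c6=3.
Step 14. [r6c5∈{9}] r6c5 has the single candidate 9 ⇒ r6c5=9.
Step 15. [r6c2∈{1,3}] across col 2, 3 lands solely at r6c2 ⇒ r6c2=3.
Step 16. [r3c7∈{6}] r3c7's peers cover all but 6, so r3c7=6.
Step 17. [r1c1∈{5}] r1c1's peers cover all but 5 ⇒ r1c1=5.
Step 18. [r8c6∈{6}] nothing but 6 survives at r8c6. So r8c6=6.
Step 19. [r6c4∈{7}] r6c4 is down to just 7. So r6c4=7.
Step 20. [r3c5∈{8}] only 8 remains possible at r3c5 ⇒ r3c5=8.
Step 21. [r7c6∈{8}] r7c6 is down to just 8. So r7c6=8.
Step 22. [r1c3∈{3}] nothing but 3 survives at r1c3, so r1c3=3.
Step 23. [r6c7∈{2}] r6c7 has the single candidate 2 ⇒ r6c7=2.
Step 24. [r7c4∈{4}] r7c4 is down to just 4 ⇒ r7c4=4.
Step 25. [r4c8∈{4}] r4c8 has the single candidate 4, so r4c8=4.
Step 26. [r1c5∈{4}] nothing but 4 survives at r1c5 ⇒ r1c5=4.
Step 27. [r6c1∈{1}] r6c1 has the single candidate 1. So r6c1=1.
Step 28. [r5c9∈{9}] only 9 remains possible at r5c9. So r5c9=9.
Step 29. [r8c5∈{3}] r8c5 has the single candidate 3 ⇒ r8c5=3.
Step 30. [r9c4∈{2}] r9c4 is down to just 2. So r9c4=2.
Step 31. [r6c9∈{8}] r6c9's peers cover all but 8. So r6c9=8.
Step 32. [r4c9∈{6}] nothing but 6 survives at r4c9 ⇒ r4c9=6.
Step 33. [r5c2∈{4}] only 4 remains possible at r5c2 ⇒ r5c2=4.
Step 34. [r1c6∈{1}] r1c6 is down to just 1 ⇒ r1c6=1.
Step 35. [r4c7∈{3}] r4c7 is down to just 3, so r4c7=3.
Step 36. [r3c4∈{9}] only 9 remains possible at r3c4. So r3c4=9.
Step 37. [r3c2∈{2}] only 2 remains possible at r3c2 ⇒ r3c2=2.
Step 38. [r9c2∈{1}] r9c2 is down to just 1, so r9c2=1.
Step 39. [r2c2∈{6}] only 6 remains possible at r2c2. So r2c2=6.
Step 40. [r9c3∈{5}] nothing but 5 survives at r9c3 ⇒ r9c3=5.
Step 41. [r8c2∈{7}] r8c2's peers cover all but 7 ⇒ r8c2=7.
Step 42. [r7c9∈{1}] only 1 remains possible at r7c9 ⇒ r7c9=1.

Answer: 5 8 3 6 4 1 9 2 7 / 4 6 9 3 2 7 8 1 5 / 7 2 1 9 8 5 6 3 4 / 9 5 7 8 1 2 3 4 6 / 2 4 8 5 6 3 1 7 9 / 1 3 6 7 9 4 2 5 8 / 3 9 2 4 5 8 7 6 1 / 8 7 4 1 3 6 5 9 2 / 6 1 5 2 7 9 4 8 3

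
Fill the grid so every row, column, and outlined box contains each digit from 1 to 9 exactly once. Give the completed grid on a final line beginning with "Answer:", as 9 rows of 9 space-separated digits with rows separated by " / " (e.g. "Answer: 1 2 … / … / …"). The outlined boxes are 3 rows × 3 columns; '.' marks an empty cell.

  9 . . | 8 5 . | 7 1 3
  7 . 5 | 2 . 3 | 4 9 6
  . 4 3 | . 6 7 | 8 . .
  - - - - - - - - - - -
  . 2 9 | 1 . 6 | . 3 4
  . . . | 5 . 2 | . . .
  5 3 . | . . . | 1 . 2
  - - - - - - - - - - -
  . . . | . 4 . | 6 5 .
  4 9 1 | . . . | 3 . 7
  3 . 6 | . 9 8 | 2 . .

Step 1. [r4c1∈{8}] r4c1's peers cover all but 8 ⇒ r4c1=8.
Step 2. [r6c4∈{4,7,9}] col 4 places 4 nowhere but r6c4 ⇒ r6c4=4.
Step 3. [r6c3∈{7}] r6c3 has the single candidate 7 ⇒ r6c3=7.
Step 4. [r7c9∈{1,8,9}] in row 7, 9 fits only at r7c9, so r7c9=9.
Step 5. [r5c1∈{1,6}] across col 1, 6 lands solely at r5c1. So r5c1=6.
Step 6. [r5c9∈{8}] nothing but 8 survives at r5c9 ⇒ r5c9=8.
Step 7. [r7c3∈{2,8}] 8 has one home in col 3: r7c3. So r7c3=8.
Step 8. [r7c2∈{7}] r7c2 has the single candidate 7, so r7c2=7.
Step 9. [r3c1∈{1,2}] 1 has one home in row 3: r3c1. So r3c1=1.
Step 10. [r5c8∈{7}] only 7 remains possible at r5c8 ⇒ r5c8=7.
Step 11. [r5c3∈{4}] only 4 remains possible at r5c3, so r5c3=4.
Step 12. [r1c2∈{6}] r1c2's peers cover all but 6. So r1c2=6.
Step 13. [r8c5∈{2}] r8c5's peers cover all but 2, so r8c5=2.
Step 14. [r9c9∈{1}] only 1 remains possible at r9c9 ⇒ r9c9=1.
Step 15. [r9c4∈{7}] r9c4 is down to just 7, so r9c4=7.
Step 16. [r8c8∈{8}] r8c8 is down to just 8 ⇒ r8c8=8.
Step 17. [r5c2∈{1}] only 1 remains possible at r5c2 ⇒ r5c2=1.
Step 18. [r9c2∈{5}] r9c2 is down to just 5. So r9c2=5.
Step 19. [r8c6∈{5}] only 5 remains possible at r8c6 ⇒ r8c6=5.
Step 20. [r5c7∈{9}] r5c7 is down to just 9, so r5c7=9.
Step 21. [r9c8∈{4}] r9c8's peers cover all but 4, so r9c8=4.
Step 22. [r2c2∈{8}] r2c2's peers cover all but 8. So r2c2=8.
Step 23. [r7c6∈{1}] nothing but 1 survives at r7c6, so r7c6=1.
Step 24. [r3c9∈{5}] nothing but 5 survives at r3c9, so r3c9=5.
Step 25. [r1c6∈{4}] only 4 remains possible at r1c6. So r1c6=4.
Step 26. [r7c4∈{3}] r7c4 is down to just 3, so r7c4=3.
Step 27. [r4c5∈{7}] r4c5 is down to just 7. So r4c5=7.
Step 28. [r6c5∈{8}] r6c5 is down to just 8 ⇒ r6c5=8.
Step 29. [r1c3∈{2}] r1c3 has the single candidate 2, so r1c3=2.
Step 30. [r2c5∈{1}] nothing but 1 survives at r2c5. So r2c5=1.
Step 31. [r6c6∈{9}] only 9 remains possible at r6c6. So r6c6=9.
Step 32. [r8c4∈{6}] r8c4's peers cover all but 6. So r8c4=6.
Step 33. [r4c7∈{5}] r4c7 has the single candidate 5, so r4c7=5.
Step 34. [r7c1∈{2}] only 2 remains possible at r7c1. So r7c1=2.
Step 35. [r6c8∈{6}] r6c8's peers cover all but 6, so r6c8=6.
Step 36. [r5c5∈{3}] r5c5 has the single candidate 3 ⇒ r5c5=3.
Step 37. [r3c4∈{9}] r3c4's peers cover all but 9 ⇒ r3c4=9.
Step 38. [r3c8∈{2}] r3c8's peers cover all but 2, so r3c8=2.

Answer: 9 6 2 8 5 4 7 1 3 / 7 8 5 2 1 3 4 9 6 / 1 4 3 9 6 7 8 2 5 / 8 2 9 1 7 6 5 3 4 / 6 1 4 5 3 2 9 7 8 / 5 3 7 4 8 9 1 6 2 / 2 7 8 3 4 1 6 5 9 / 4 9 1 6 2 5 3 8 7 / 3 5 6 7 9 8 2 4 1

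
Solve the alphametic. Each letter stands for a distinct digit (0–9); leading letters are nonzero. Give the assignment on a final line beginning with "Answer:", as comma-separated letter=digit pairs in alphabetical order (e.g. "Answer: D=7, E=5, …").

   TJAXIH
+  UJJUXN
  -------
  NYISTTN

Step 1. [col 1: H + N ≡ N (mod 10)] column 1 reads H+N+carry(0)=N with nothing yet; with all letters distinct, none taken yet, the only value for H is 0, so H=0.
Step 2. [col 1: H + N ≡ N (mod 10)] no forcing yet in column 1 (carry-in 0); N=1 is free and consistent — try it ⇒ N=1.
Step 3. [col 2: I + X ≡ T (mod 10)] several values work for I in column 2 (I + X ≡ T (mod 10), carry-in 0); try I=9. So I=9.
Step 4. [col 2: I + X ≡ T (mod 10)] T=5 is one option consistent with column 2 (I + X ≡ T (mod 10), carry-in 0) — take it ⇒ T=5.
Step 5. [col 2: I + X ≡ T (mod 10)] column 2 reads I+X+carry(0)=T with I=9, T=5; with digits 0,1,5,9 already taken and all letters distinct, the only value for X is 6. So X=6.
Step 6. [col 3: X + U ≡ T (mod 10)] from column 3 (X=6, T=5, carry-in 1, digits 0,1,5,6,9 already taken and all letters distinct): U must equal 8 ⇒ U=8.
Step 7. [col 4: A + J ≡ S (mod 10)] no forcing yet in column 4 (carry-in 1); A=7 is free and consistent — try it, so A=7.
Step 8. [col 4: A + J ≡ S (mod 10)] from column 4 (A=7, carry-in 1, digits 0,1,5,6,7,8,9 already taken and all letters distinct): S must equal 2, so S=2.
Step 9. [col 4: A + J ≡ S (mod 10)] from column 4 (A=7, S=2, carry-in 1, digits 0,1,2,5,6,7,8,9 already taken and all letters distinct): J must equal 4 ⇒ J=4.
Step 10. [col 6: T + U ≡ Y (mod 10)] column 6: given T=5, U=8, carry-in 0, and digits 0,1,2,4,5,6,7,8,9 already taken and all letters distinct, T+U≡Y (mod 10) forces Y=3, so Y=3.

Answer: A=7, H=0, I=9, J=4, N=1, S=2, T=5, U=8, X=6, Y=3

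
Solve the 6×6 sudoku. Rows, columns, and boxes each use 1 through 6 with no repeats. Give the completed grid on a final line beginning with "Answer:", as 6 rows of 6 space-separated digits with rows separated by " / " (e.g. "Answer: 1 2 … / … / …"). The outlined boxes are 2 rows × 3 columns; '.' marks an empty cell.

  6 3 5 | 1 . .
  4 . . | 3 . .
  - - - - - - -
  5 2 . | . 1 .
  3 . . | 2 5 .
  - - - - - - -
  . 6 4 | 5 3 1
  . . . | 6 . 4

Step 1. [r2c3∈{1,2}] r2c3 is the only open cell in box 1 admitting 2, so r2c3=2.
Step 2. [r4c6∈{6}] r4c6 is down to just 6, so r4c6=6.
Step 3. [r6c1∈{1,2}] r6c1 is the only open cell in col 1 admitting 1 ⇒ r6c1=1.
Step 4. [r4c2∈{1,4}] 4 has one home in row 4: r4c2 ⇒ r4c2=4.
Step 5. [r1c5∈{2,4}] across row 1, 4 lands solely at r1c5, so r1c5=4.
Step 6. [r5c1∈{2}] nothing but 2 survives at r5c1. So r5c1=2.
Step 7. [r6c3∈{3}] r6c3's peers cover all but 3 ⇒ r6c3=3.
Step 8. [r3c4∈{4}] r3c4's peers cover all but 4, so r3c4=4.
Step 9. [r6c2∈{5}] only 5 remains possible at r6c2, so r6c2=5.
Step 10. [r2c6∈{5}] r2c6 has the single candidate 5, so r2c6=5.
Step 11. [r3c3∈{6}] r3c3 is down to just 6 ⇒ r3c3=6.
Step 12. [r6c5∈{2}] r6c5 has the single candidate 2 ⇒ r6c5=2.
Step 13. [r2c5∈{6}] r2c5 has the single candidate 6. So r2c5=6.
Step 14. [r3c6∈{3}] nothing but 3 survives at r3c6. So r3c6=3.
Step 15. [r1c6∈{2}] r1c6 is down to just 2, so r1c6=2.
Step 16. [r2c2∈{1}] only 1 remains possible at r2c2 ⇒ r2c2=1.
Step 17. [r4c3∈{1}] nothing but 1 survives at r4c3, so r4c3=1.

Answer: 6 3 5 1 4 2 / 4 1 2 3 6 5 / 5 2 6 4 1 3 / 3 4 1 2 5 6 / 2 6 4 5 3 1 / 1 5 3 6 2 4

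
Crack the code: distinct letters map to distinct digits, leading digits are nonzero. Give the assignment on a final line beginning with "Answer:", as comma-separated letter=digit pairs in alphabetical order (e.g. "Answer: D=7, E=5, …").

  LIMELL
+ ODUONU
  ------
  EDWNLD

Step 1. [col 1: L + U ≡ D (mod 10)] several values work for L in column 1 (L + U ≡ D (mod 10), carry-in 0); try L=1 ⇒ L=1.
Step 2. [col 1: L + U ≡ D (mod 10)] no forcing yet in column 1 (carry-in 0); U=7 is free and consistent — try it ⇒ U=7.
Step 3. [col 1: L + U ≡ D (mod 10)] column 1 reads L+U+carry(0)=D with L=1, U=7; with digits 1,7 already taken and all letters distinct, the only value for D is 8, so D=8.
Step 4. [col 2: L + N ≡ L (mod 10)] in column 2 we have L+N≡L with carry-in 0; given L=1 and digits 1,7,8 already taken and all letters distinct, that pins N to 0, so N=0.
Step 5. [col 3: E + O ≡ N (mod 10)] O=4 is one option consistent with column 3 (E + O ≡ N (mod 10), carry-in 0) — take it ⇒ O=4.
Step 6. [col 3: E + O ≡ N (mod 10)] from column 3 (O=4, N=0, carry-in 0, digits 0,1,4,7,8 already taken and all letters distinct): E must equal 6, so E=6.
Step 7. [col 4: M + U ≡ W (mod 10)] column 4: given U=7, carry-in 1, and digits 0,1,4,6,7,8 already taken and all letters distinct, M+U≡W (mod 10) forces M=5, so M=5.
Step 8. [col 4: M + U ≡ W (mod 10)] from column 4 (M=5, U=7, carry-in 1, digits 0,1,4,5,6,7,8 already taken and all letters distinct): W must equal 3. So W=3.
Step 9. [col 5: I + D ≡ D (mod 10)] in column 5 we have I+D≡D with carry-in 1; given D=8 and digits 0,1,3,4,5,6,7,8 already taken and all letters distinct, that pins I to 9 ⇒ I=9.

Answer: D=8, E=6, I=9, L=1, M=5, N=0, O=4, U=7, W=3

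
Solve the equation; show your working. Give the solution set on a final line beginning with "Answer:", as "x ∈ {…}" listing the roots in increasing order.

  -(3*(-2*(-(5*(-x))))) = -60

Step 1. [-(3*(-2*(-(5*(-x))))) = -60] LHS negated; negate both sides ⇒ neg: 3*(-2*(-(5*(-x)))) = 60.
Step 2. [3*(-2*(-(5*(-x)))) = 60] 3·(inner) — divide through by 3, so div: -2*(-(5*(-x))) = 20.
Step 3. [-2*(-(5*(-x))) = 20] LHS = -2·(…); ÷-2 both sides, so div: -(5*(-x)) = -10.
Step 4. [-(5*(-x)) = -10] LHS negated; negate both sides. So neg: 5*(-x) = 10.
Step 5. [5*(-x) = 10] 5 out front; divide by 5 ⇒ div: -x = 2.
Step 6. [-x = 2] LHS negated; negate both sides, so neg: x = -2.

Answer: x ∈ {-2}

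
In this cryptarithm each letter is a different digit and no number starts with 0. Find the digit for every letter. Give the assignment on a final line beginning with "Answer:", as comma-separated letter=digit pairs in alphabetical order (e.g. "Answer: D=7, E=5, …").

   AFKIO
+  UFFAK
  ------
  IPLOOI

Step 1. [col 1: O + K ≡ I (mod 10)] no forcing yet in column 1 (carry-in 0); I=1 is free and consistent — try it, so I=1.
Step 2. [col 1: O + K ≡ I (mod 10)] several values work for O in column 1 (O + K ≡ I (mod 10), carry-in 0); try O=8. So O=8.
Step 3. [col 1: O + K ≡ I (mod 10)] column 1 reads O+K+carry(0)=I with O=8, I=1; with digits 1,8 already taken and all letters distinct, the only value for K is 3 ⇒ K=3.
Step 4. [col 2: I + A ≡ O (mod 10)] from column 2 (I=1, O=8, carry-in 1, digits 1,3,8 already taken and all letters distinct): A must equal 6. So A=6.
Step 5. [col 3: K + F ≡ O (mod 10)] in column 3 we have K+F≡O with carry-in 0; given K=3, O=8 and digits 1,3,6,8 already taken and all letters distinct, that pins F to 5, so F=5.
Step 6. [col 4: F + F ≡ L (mod 10)] in column 4 we have F+F≡L with carry-in 0; given F=5 and digits 1,3,5,6,8 already taken and all letters distinct, that pins L to 0. So L=0.
Step 7. [col 5: A + U ≡ P (mod 10)] U=7 is one option consistent with column 5 (A + U ≡ P (mod 10), carry-in 1) — take it, so U=7.
Step 8. [col 5: A + U ≡ P (mod 10)] column 5 reads A+U+carry(1)=P with A=6, U=7; with digits 0,1,3,5,6,7,8 already taken and all letters distinct, the only value for P is 4 ⇒ P=4.

Answer: A=6, F=5, I=1, K=3, L=0, O=8, P=4, U=7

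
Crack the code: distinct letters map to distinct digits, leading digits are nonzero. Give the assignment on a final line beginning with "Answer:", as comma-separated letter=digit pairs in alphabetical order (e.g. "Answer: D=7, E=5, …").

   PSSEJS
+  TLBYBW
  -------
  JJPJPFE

Step 1. [col 1: S + W ≡ E (mod 10)] column 1 (S + W ≡ E (mod 10), carry-in 0) doesn't pin E yet; pick E=2 and continue. So E=2.
Step 2. [J] the sum has 7 digits but both addends have 6; that extra leading digit J is the final carry, namely 1 ⇒ J=1.
Step 3. [col 1: S + W ≡ E (mod 10)] no forcing yet in column 1 (carry-in 0); S=4 is free and consistent — try it. So S=4.
Step 4. [col 1: S + W ≡ E (mod 10)] from column 1 (S=4, E=2, carry-in 0, digits 1,2,4 already taken and all letters distinct): W must equal 8. So W=8.
Step 5. [col 2: J + B ≡ F (mod 10)] several values work for B in column 2 (J + B ≡ F (mod 10), carry-in 1); try B=7 ⇒ B=7.
Step 6. [col 2: J + B ≡ F (mod 10)] in column 2 we have J+B≡F with carry-in 1; given J=1, B=7 and digits 1,2,4,7,8 already taken and all letters distinct, that pins F to 9, so F=9.
Step 7. [col 3: E + Y ≡ P (mod 10)] column 3: given E=2, carry-in 0, and digits 1,2,4,7,8,9 already taken and all letters distinct, E+Y≡P (mod 10) forces P=5. So P=5.
Step 8. [col 3: E + Y ≡ P (mod 10)] in column 3 we have E+Y≡P with carry-in 0; given E=2, P=5 and digits 1,2,4,5,7,8,9 already taken and all letters distinct, that pins Y to 3, so Y=3.
Step 9. [col 5: S + L ≡ P (mod 10)] column 5 reads S+L+carry(1)=P with S=4, P=5; with digits 1,2,3,4,5,7,8,9 already taken and all letters distinct, the only value for L is 0, so L=0.
Step 10. [col 6: P + T ≡ J (mod 10)] in column 6 we have P+T≡J with carry-in 0; given P=5, J=1 and digits 0,1,2,3,4,5,7,8,9 already taken and all letters distinct, that pins T to 6 ⇒ T=6.

Answer: B=7, E=2, F=9, J=1, L=0, P=5, S=4, T=6, W=8, Y=3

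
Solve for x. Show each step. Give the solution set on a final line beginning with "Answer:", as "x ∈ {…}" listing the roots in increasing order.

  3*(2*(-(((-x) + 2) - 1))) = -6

Step 1. [3*(2*(-(((-x) + 2) - 1))) = -6] LHS = 3·(…); ÷3 both sides. So div: 2*(-(((-x) + 2) - 1)) = -2.
Step 2. [2*(-(((-x) + 2) - 1)) = -2] LHS = 2·(…); ÷2 both sides ⇒ div: -(((-x) + 2) - 1) = -1.
Step 3. [-(((-x) + 2) - 1) = -1] LHS negated; negate both sides. So neg: ((-x) + 2) - 1 = 1.
Step 4. [((-x) + 2) - 1 = 1] the outer -1 inverts by adding 1. So sub: (-x) + 2 = 2.
Step 5. [(-x) + 2 = 2] subtract 2: x sits inside (… + 2), so sub: -x = 0.
Step 6. [-x = 0] leading − — multiply by −1, so neg: x = 0.

Answer: x ∈ {0}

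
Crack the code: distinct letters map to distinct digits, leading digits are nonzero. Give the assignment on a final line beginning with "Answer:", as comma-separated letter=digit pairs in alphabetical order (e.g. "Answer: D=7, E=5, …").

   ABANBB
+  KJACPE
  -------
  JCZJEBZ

Step 1. [col 1: B + E ≡ Z (mod 10)] Z=6 is one option consistent with column 1 (B + E ≡ Z (mod 10), carry-in 0) — take it, so Z=6.
Step 2. [J] the sum has 7 digits but both addends have 6; that extra leading digit J is the final carry, namely 1, so J=1.
Step 3. [col 1: B + E ≡ Z (mod 10)] column 1 (B + E ≡ Z (mod 10), carry-in 0) doesn't pin E yet; pick E=2 and continue ⇒ E=2.
Step 4. [col 1: B + E ≡ Z (mod 10)] column 1: given E=2, Z=6, carry-in 0, and digits 1,2,6 already taken and all letters distinct, B+E≡Z (mod 10) forces B=4. So B=4.
Step 5. [col 2: B + P ≡ B (mod 10)] column 2 reads B+P+carry(0)=B with B=4; with digits 1,2,4,6 already taken and all letters distinct, the only value for P is 0 ⇒ P=0.
Step 6. [col 3: N + C ≡ E (mod 10)] C=3 is one option consistent with column 3 (N + C ≡ E (mod 10), carry-in 0) — take it ⇒ C=3.
Step 7. [col 3: N + C ≡ E (mod 10)] column 3: given C=3, E=2, carry-in 0, and digits 0,1,2,3,4,6 already taken and all letters distinct, N+C≡E (mod 10) forces N=9 ⇒ N=9.
Step 8. [col 4: A + A ≡ J (mod 10)] column 4: given J=1, carry-in 1, and digits 0,1,2,3,4,6,9 already taken and all letters distinct, A+A≡J (mod 10) forces A=5, so A=5.
Step 9. [col 6: A + K ≡ C (mod 10)] in column 6 we have A+K≡C with carry-in 0; given A=5, C=3 and digits 0,1,2,3,4,5,6,9 already taken and all letters distinct, that pins K to 8. So K=8.

Answer: A=5, B=4, C=3, E=2, J=1, K=8, N=9, P=0, Z=6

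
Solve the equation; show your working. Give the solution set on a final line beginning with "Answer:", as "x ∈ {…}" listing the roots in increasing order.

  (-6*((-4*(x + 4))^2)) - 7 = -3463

Step 1. [(-6*((-4*(x + 4))^2)) - 7 = -3463] -7 is outermost — add 7 both sides ⇒ sub: -6*((-4*(x + 4))^2) = -3456.
Step 2. [-6*((-4*(x + 4))^2) = -3456] LHS = -6·(…); ÷-6 both sides ⇒ div: (-4*(x + 4))^2 = 576.
Step 3. [(-4*(x + 4))^2 = 576] LHS squared, RHS 576 ≥ 0: apply √ (±). So sqrt: -4*(x + 4) = 24 or -24.
Step 4. [-4*(x + 4) = 24 or -24] -4·(inner) — divide through by -4. So div: x + 4 = -6 or 6.
Step 5. [x + 4 = -6 or 6] peel the +4: subtract 4 from each side. So sub: x = -10 or 2.

Answer: x ∈ {-10, 2}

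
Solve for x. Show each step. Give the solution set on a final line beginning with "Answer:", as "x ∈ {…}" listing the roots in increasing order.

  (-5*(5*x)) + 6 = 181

Step 1. [(-5*(5*x)) + 6 = 181] subtract 6: x sits inside (… + 6). So sub: -5*(5*x) = 175.
Step 2. [-5*(5*x) = 175] leading coefficient -5: divide by -5. So div: 5*x = -35.
Step 3. [5*x = -35] divide by the outer 5. So div: x = -7.

Answer: x ∈ {-7}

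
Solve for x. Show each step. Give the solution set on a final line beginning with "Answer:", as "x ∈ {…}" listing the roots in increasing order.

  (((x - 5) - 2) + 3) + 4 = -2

Step 1. [(((x - 5) - 2) + 3) + 4 = -2] peel the +4: subtract 4 from each side. So sub: ((x - 5) - 2) + 3 = -6.
Step 2. [((x - 5) - 2) + 3 = -6] subtract 3: x sits inside (… + 3), so sub: (x - 5) - 2 = -9.
Step 3. [(x - 5) - 2 = -9] -2 is outermost — add 2 both sides ⇒ sub: x - 5 = -7.
Step 4. [x - 5 = -7] -5 is outermost — add 5 both sides. So sub: x = -2.

Answer: x ∈ {-2}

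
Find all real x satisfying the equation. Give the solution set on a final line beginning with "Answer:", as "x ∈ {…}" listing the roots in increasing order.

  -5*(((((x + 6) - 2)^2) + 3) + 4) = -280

Step 1. [-5*(((((x + 6) - 2)^2) + 3) + 4) = -280] -5·(inner) — divide through by -5 ⇒ div: ((((x + 6) - 2)^2) + 3) + 4 = 56.
Step 2. [((((x + 6) - 2)^2) + 3) + 4 = 56] subtract 4: x sits inside (… + 4) ⇒ sub: (((x + 6) - 2)^2) + 3 = 52.
Step 3. [(((x + 6) - 2)^2) + 3 = 52] subtract 3: x sits inside (… + 3), so sub: ((x + 6) - 2)^2 = 49.
Step 4. [((x + 6) - 2)^2 = 49] LHS squared, RHS 49 ≥ 0: apply √ (±), so sqrt: (x + 6) - 2 = 7 or -7.
Step 5. [(x + 6) - 2 = 7 or -7] the outer -2 inverts by adding 2, so sub: x + 6 = 9 or -5.
Step 6. [x + 6 = 9 or -5] subtract 6: x sits inside (… + 6). So sub: x = 3 or -11.

Answer: x ∈ {-11, 3}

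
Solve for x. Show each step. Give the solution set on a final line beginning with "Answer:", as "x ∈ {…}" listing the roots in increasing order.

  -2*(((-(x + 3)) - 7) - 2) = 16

Step 1. [-2*(((-(x + 3)) - 7) - 2) = 16] leading coefficient -2: divide by -2 ⇒ div: ((-(x + 3)) - 7) - 2 = -8.
Step 2. [((-(x + 3)) - 7) - 2 = -8] -2 is outermost — add 2 both sides. So sub: (-(x + 3)) - 7 = -6.
Step 3. [(-(x + 3)) - 7 = -6] add 7: x sits inside (… - 7). So sub: -(x + 3) = 1.
Step 4. [-(x + 3) = 1] leading − — multiply by −1. So neg: x + 3 = -1.
Step 5. [x + 3 = -1] the outer +3 inverts by subtracting 3 ⇒ sub: x = -4.

Answer: x ∈ {-4}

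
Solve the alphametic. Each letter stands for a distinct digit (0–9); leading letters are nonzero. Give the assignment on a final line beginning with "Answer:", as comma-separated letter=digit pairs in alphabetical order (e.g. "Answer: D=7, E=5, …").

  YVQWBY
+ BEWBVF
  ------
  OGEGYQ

Step 1. [col 1: Y + F ≡ Q (mod 10)] column 1 (Y + F ≡ Q (mod 10), carry-in 0) doesn't pin F yet; pick F=1 and continue. So F=1.
Step 2. [col 1: Y + F ≡ Q (mod 10)] several values work for Q in column 1 (Y + F ≡ Q (mod 10), carry-in 0); try Q=7 ⇒ Q=7.
Step 3. [col 1: Y + F ≡ Q (mod 10)] column 1 reads Y+F+carry(0)=Q with F=1, Q=7; with digits 1,7 already taken and all letters distinct, the only value for Y is 6 ⇒ Y=6.
Step 4. [col 2: B + V ≡ Y (mod 10)] several values work for B in column 2 (B + V ≡ Y (mod 10), carry-in 0); try B=2 ⇒ B=2.
Step 5. [col 2: B + V ≡ Y (mod 10)] column 2: given B=2, Y=6, carry-in 0, and digits 1,2,6,7 already taken and all letters distinct, B+V≡Y (mod 10) forces V=4, so V=4.
Step 6. [col 3: W + B ≡ G (mod 10)] G=5 is one option consistent with column 3 (W + B ≡ G (mod 10), carry-in 0) — take it. So G=5.
Step 7. [col 3: W + B ≡ G (mod 10)] column 3: given B=2, G=5, carry-in 0, and digits 1,2,4,5,6,7 already taken and all letters distinct, W+B≡G (mod 10) forces W=3. So W=3.
Step 8. [col 4: Q + W ≡ E (mod 10)] in column 4 we have Q+W≡E with carry-in 0; given Q=7, W=3 and digits 1,2,3,4,5,6,7 already taken and all letters distinct, that pins E to 0 ⇒ E=0.
Step 9. [col 6: Y + B ≡ O (mod 10)] in column 6 we have Y+B≡O with carry-in 0; given Y=6, B=2 and digits 0,1,2,3,4,5,6,7 already taken and all letters distinct, that pins O to 8, so O=8.

Answer: B=2, E=0, F=1, G=5, O=8, Q=7, V=4, W=3, Y=6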